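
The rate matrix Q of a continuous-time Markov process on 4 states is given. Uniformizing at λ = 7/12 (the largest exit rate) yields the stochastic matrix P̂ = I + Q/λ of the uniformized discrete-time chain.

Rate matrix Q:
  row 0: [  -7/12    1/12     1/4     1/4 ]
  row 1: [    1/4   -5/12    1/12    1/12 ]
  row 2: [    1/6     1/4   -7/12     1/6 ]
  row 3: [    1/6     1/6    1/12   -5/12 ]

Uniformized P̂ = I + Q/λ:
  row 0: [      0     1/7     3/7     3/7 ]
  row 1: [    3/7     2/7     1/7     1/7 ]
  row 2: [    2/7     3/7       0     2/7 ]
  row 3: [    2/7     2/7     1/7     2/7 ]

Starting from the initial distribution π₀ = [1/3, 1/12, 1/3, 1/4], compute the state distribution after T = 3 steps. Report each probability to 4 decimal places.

t=0: π = [0.3333, 0.0833, 0.3333, 0.2500]
t=1: π = [0.2024, 0.2857, 0.1905, 0.3214]
t=2: π = [0.2687, 0.2840, 0.1735, 0.2738]
t=3: π = [0.2495, 0.2721, 0.1948, 0.2835]

π = [0.2495, 0.2721, 0.1948, 0.2835]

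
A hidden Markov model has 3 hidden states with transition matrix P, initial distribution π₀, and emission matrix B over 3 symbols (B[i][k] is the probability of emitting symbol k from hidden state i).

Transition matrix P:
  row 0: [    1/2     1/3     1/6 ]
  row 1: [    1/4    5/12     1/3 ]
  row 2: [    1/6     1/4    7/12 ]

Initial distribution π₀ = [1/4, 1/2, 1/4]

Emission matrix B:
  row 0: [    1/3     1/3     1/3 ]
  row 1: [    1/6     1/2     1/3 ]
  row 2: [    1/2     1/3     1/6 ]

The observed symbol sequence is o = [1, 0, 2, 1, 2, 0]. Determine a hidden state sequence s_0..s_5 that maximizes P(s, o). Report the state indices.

t=0: δ = [8.333e-02, 2.500e-01, 8.333e-02]  (obs o_0=1)
t=1: δ = [2.083e-02, 1.736e-02, 4.167e-02]  ψ = [1, 1, 1]  (obs o_1=0)
t=2: δ = [3.472e-03, 3.472e-03, 4.051e-03]  ψ = [0, 2, 2]  (obs o_2=2)
t=3: δ = [5.787e-04, 7.234e-04, 7.877e-04]  ψ = [0, 1, 2]  (obs o_3=1)
t=4: δ = [9.645e-05, 1.005e-04, 7.658e-05]  ψ = [0, 1, 2]  (obs o_4=2)
t=5: δ = [1.608e-05, 6.977e-06, 2.234e-05]  ψ = [0, 1, 2]  (obs o_5=0)
backtrack: best end state = 2; path = [1, 2, 2, 2, 2, 2]

path = [1, 2, 2, 2, 2, 2]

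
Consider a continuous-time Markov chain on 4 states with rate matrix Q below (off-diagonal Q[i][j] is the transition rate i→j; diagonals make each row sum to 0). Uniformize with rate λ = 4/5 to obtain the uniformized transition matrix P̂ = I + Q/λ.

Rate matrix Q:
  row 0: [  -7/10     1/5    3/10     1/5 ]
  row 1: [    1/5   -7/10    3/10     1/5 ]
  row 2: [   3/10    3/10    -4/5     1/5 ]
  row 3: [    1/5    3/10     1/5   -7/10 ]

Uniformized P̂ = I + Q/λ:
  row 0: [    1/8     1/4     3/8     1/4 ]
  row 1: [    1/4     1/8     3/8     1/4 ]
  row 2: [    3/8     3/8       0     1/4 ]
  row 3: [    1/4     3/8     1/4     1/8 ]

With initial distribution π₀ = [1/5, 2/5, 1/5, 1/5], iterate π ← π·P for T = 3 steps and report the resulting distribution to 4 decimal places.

t=0: π = [0.2000, 0.4000, 0.2000, 0.2000]
t=1: π = [0.2500, 0.2500, 0.2750, 0.2250]
t=2: π = [0.2531, 0.2813, 0.2438, 0.2219]
t=3: π = [0.2488, 0.2730, 0.2559, 0.2223]

π = [0.2488, 0.2730, 0.2559, 0.2223]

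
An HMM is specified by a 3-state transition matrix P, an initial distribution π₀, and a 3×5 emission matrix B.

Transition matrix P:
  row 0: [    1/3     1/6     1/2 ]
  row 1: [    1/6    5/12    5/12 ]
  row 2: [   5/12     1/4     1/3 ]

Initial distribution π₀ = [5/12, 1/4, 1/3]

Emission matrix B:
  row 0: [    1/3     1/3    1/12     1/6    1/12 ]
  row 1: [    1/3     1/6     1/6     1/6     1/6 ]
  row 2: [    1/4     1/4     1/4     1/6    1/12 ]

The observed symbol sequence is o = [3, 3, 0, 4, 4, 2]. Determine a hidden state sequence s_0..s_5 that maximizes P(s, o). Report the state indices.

t=0: δ = [6.944e-02, 4.167e-02, 5.556e-02]  (obs o_0=3)
t=1: δ = [3.858e-03, 2.894e-03, 5.787e-03]  ψ = [0, 1, 0]  (obs o_1=3)
t=2: δ = [8.038e-04, 4.823e-04, 4.823e-04]  ψ = [2, 2, 0]  (obs o_2=0)
t=3: δ = [2.233e-05, 3.349e-05, 3.349e-05]  ψ = [0, 1, 0]  (obs o_3=4)
t=4: δ = [1.163e-06, 2.326e-06, 1.163e-06]  ψ = [2, 1, 1]  (obs o_4=4)
t=5: δ = [4.038e-08, 1.615e-07, 2.423e-07]  ψ = [2, 1, 1]  (obs o_5=2)
backtrack: best end state = 2; path = [0, 2, 1, 1, 1, 2]

path = [0, 2, 1, 1, 1, 2]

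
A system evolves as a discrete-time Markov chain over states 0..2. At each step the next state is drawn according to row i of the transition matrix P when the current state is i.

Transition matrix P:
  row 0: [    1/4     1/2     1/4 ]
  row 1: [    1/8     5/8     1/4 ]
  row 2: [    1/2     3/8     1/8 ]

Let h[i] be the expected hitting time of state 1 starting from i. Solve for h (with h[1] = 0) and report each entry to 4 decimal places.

h = [2.1176, 0.0000, 2.3529]

First-step conditioning: h[1] = 0; for i ≠ 1, h[i] = 1 + Σ_k P[i][k]·h[k].
  h[0] = 1 + 1/4·h[0] + 1/4·h[2]
  h[2] = 1 + 1/2·h[0] + 1/8·h[2]
Solving the 2×2 linear system over states ≠ 1 gives exactly h = [36/17, 0, 40/17] (h[1] = 0 is the target).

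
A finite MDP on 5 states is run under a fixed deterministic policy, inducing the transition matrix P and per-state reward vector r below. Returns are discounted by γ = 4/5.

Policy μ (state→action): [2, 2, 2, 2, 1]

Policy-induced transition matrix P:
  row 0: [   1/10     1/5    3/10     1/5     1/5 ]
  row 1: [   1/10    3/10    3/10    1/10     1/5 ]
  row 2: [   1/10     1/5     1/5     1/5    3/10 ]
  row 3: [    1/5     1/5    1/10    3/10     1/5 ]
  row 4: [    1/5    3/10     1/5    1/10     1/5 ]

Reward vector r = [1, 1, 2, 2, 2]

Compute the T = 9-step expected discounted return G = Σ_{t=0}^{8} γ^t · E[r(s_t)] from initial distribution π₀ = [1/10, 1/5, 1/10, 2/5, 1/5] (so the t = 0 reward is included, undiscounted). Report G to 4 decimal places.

t=0: π = [0.1000, 0.2000, 0.1000, 0.4000, 0.2000], E[r] = 1.7000, γ^t·E[r] = 1.700000, running G = 1.700000
t=1: π = [0.1600, 0.2400, 0.1900, 0.2000, 0.2100], E[r] = 1.6000, γ^t·E[r] = 1.280000, running G = 2.980000
t=2: π = [0.1410, 0.2450, 0.2200, 0.1750, 0.2190], E[r] = 1.6140, γ^t·E[r] = 1.032960, running G = 4.012960
t=3: π = [0.1394, 0.2464, 0.2211, 0.1711, 0.2220], E[r] = 1.6142, γ^t·E[r] = 0.826470, running G = 4.839430
t=4: π = [0.1393, 0.2468, 0.2215, 0.1703, 0.2221], E[r] = 1.6139, γ^t·E[r] = 0.661033, running G = 5.500463
t=5: π = [0.1392, 0.2469, 0.2216, 0.1701, 0.2221], E[r] = 1.6139, γ^t·E[r] = 0.528832, running G = 6.029295
t=6: π = [0.1392, 0.2469, 0.2216, 0.1701, 0.2222], E[r] = 1.6139, γ^t·E[r] = 0.423066, running G = 6.452361
t=7: π = [0.1392, 0.2469, 0.2216, 0.1701, 0.2222], E[r] = 1.6139, γ^t·E[r] = 0.338452, running G = 6.790814
t=8: π = [0.1392, 0.2469, 0.2216, 0.1701, 0.2222], E[r] = 1.6139, γ^t·E[r] = 0.270762, running G = 7.061575

G = 7.0616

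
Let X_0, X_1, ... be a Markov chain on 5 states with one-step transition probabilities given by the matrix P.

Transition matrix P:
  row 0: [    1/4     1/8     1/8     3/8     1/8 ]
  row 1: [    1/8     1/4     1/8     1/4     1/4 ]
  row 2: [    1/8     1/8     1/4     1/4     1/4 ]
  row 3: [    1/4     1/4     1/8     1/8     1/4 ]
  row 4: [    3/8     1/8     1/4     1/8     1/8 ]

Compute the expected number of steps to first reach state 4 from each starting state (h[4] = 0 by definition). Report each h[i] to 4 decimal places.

First-step conditioning: h[4] = 0; for i ≠ 4, h[i] = 1 + Σ_k P[i][k]·h[k].
  h[0] = 1 + 1/4·h[0] + 1/8·h[1] + 1/8·h[2] + 3/8·h[3]
  h[1] = 1 + 1/8·h[0] + 1/4·h[1] + 1/8·h[2] + 1/4·h[3]
  h[2] = 1 + 1/8·h[0] + 1/8·h[1] + 1/4·h[2] + 1/4·h[3]
  h[3] = 1 + 1/4·h[0] + 1/4·h[1] + 1/8·h[2] + 1/8·h[3]
Solving the 4×4 linear system over states ≠ 4 gives exactly h = [568/113, 496/113, 496/113, 504/113, 0] (h[4] = 0 is the target).

h = [5.0265, 4.3894, 4.3894, 4.4602, 0.0000]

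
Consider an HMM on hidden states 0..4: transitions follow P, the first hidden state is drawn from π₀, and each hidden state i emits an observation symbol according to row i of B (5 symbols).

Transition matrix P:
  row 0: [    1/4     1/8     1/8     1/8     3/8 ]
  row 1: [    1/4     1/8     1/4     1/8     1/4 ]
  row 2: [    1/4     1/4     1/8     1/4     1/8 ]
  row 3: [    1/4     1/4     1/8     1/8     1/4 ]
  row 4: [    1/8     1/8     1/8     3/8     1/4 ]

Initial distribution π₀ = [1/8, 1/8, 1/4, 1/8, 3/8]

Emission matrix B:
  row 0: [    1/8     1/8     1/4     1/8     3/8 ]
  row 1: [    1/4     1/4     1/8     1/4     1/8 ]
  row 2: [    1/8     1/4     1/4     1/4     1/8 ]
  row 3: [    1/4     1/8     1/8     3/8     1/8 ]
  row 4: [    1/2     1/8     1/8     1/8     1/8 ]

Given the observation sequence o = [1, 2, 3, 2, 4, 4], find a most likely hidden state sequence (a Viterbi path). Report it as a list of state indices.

t=0: δ = [1.562e-02, 3.125e-02, 6.250e-02, 1.562e-02, 4.688e-02]  (obs o_0=1)
t=1: δ = [3.906e-03, 1.953e-03, 1.953e-03, 2.197e-03, 1.465e-03]  ψ = [2, 2, 1, 4, 4]  (obs o_1=2)
t=2: δ = [1.221e-04, 1.373e-04, 1.221e-04, 2.060e-04, 1.831e-04]  ψ = [0, 3, 0, 4, 0]  (obs o_2=3)
t=3: δ = [1.287e-05, 6.437e-06, 8.583e-06, 8.583e-06, 6.437e-06]  ψ = [3, 3, 1, 4, 3]  (obs o_3=2)
t=4: δ = [1.207e-06, 2.682e-07, 2.012e-07, 3.017e-07, 6.035e-07]  ψ = [0, 2, 0, 4, 0]  (obs o_4=4)
t=5: δ = [1.132e-07, 1.886e-08, 1.886e-08, 2.829e-08, 5.658e-08]  ψ = [0, 0, 0, 4, 0]  (obs o_5=4)
backtrack: best end state = 0; path = [4, 4, 3, 0, 0, 0]

path = [4, 4, 3, 0, 0, 0]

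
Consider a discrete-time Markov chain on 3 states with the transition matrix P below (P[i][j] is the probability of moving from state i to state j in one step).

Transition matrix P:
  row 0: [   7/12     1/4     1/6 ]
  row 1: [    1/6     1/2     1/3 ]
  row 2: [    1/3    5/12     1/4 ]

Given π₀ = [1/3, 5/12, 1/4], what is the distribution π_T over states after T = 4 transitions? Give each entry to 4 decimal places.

π = [0.3574, 0.3898, 0.2528]

t=0: π = [0.3333, 0.4167, 0.2500]
t=1: π = [0.3472, 0.3958, 0.2569]
t=2: π = [0.3542, 0.3918, 0.2541]
t=3: π = [0.3566, 0.3903, 0.2531]
t=4: π = [0.3574, 0.3898, 0.2528]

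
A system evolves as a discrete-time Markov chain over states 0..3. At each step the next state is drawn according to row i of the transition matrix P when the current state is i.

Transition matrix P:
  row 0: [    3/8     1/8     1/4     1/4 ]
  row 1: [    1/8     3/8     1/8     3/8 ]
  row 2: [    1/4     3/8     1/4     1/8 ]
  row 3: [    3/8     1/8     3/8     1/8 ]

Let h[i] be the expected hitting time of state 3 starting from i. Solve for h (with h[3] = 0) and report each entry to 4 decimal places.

First-step conditioning: h[3] = 0; for i ≠ 3, h[i] = 1 + Σ_k P[i][k]·h[k].
  h[0] = 1 + 3/8·h[0] + 1/8·h[1] + 1/4·h[2]
  h[1] = 1 + 1/8·h[0] + 3/8·h[1] + 1/8·h[2]
  h[2] = 1 + 1/4·h[0] + 3/8·h[1] + 1/4·h[2]
Solving the 3×3 linear system over states ≠ 3 gives exactly h = [400/101, 328/101, 432/101, 0] (h[3] = 0 is the target).

h = [3.9604, 3.2475, 4.2772, 0.0000]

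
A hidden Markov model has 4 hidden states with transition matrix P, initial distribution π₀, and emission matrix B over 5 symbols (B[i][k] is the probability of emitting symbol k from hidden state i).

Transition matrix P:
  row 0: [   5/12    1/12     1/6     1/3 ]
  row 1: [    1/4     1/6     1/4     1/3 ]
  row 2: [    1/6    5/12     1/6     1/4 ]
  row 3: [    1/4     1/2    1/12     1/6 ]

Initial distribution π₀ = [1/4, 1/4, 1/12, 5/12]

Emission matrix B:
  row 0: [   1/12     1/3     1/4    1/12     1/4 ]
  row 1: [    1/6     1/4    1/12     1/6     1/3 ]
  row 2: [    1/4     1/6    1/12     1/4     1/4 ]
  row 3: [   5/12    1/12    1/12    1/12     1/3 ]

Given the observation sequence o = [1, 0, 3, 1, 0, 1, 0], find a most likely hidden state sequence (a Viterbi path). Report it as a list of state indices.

t=0: δ = [8.333e-02, 6.250e-02, 1.389e-02, 3.472e-02]  (obs o_0=1)
t=1: δ = [2.894e-03, 2.894e-03, 3.906e-03, 1.157e-02]  ψ = [0, 3, 1, 0]  (obs o_1=0)
t=2: δ = [2.411e-04, 9.645e-04, 2.411e-04, 1.608e-04]  ψ = [3, 3, 3, 3]  (obs o_2=3)
t=3: δ = [8.038e-05, 4.019e-05, 4.019e-05, 2.679e-05]  ψ = [1, 1, 1, 1]  (obs o_3=1)
t=4: δ = [2.791e-06, 2.791e-06, 3.349e-06, 1.116e-05]  ψ = [0, 2, 0, 0]  (obs o_4=0)
t=5: δ = [9.303e-07, 1.395e-06, 1.550e-07, 1.550e-07]  ψ = [3, 3, 3, 3]  (obs o_5=1)
t=6: δ = [3.230e-08, 3.876e-08, 8.721e-08, 1.938e-07]  ψ = [0, 1, 1, 1]  (obs o_6=0)
backtrack: best end state = 3; path = [0, 3, 1, 0, 3, 1, 3]

path = [0, 3, 1, 0, 3, 1, 3]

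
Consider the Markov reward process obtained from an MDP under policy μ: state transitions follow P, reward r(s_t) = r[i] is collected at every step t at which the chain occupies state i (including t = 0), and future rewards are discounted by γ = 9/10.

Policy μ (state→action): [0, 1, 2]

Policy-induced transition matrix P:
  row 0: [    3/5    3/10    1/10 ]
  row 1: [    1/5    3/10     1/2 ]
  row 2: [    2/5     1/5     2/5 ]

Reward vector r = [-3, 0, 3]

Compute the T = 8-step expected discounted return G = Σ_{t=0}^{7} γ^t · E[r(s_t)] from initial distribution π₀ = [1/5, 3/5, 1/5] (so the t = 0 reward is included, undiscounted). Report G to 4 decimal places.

t=0: π = [0.2000, 0.6000, 0.2000], E[r] = 0.0000, γ^t·E[r] = 0.000000, running G = 0.000000
t=1: π = [0.3200, 0.2800, 0.4000], E[r] = 0.2400, γ^t·E[r] = 0.216000, running G = 0.216000
t=2: π = [0.4080, 0.2600, 0.3320], E[r] = -0.2280, γ^t·E[r] = -0.184680, running G = 0.031320
t=3: π = [0.4296, 0.2668, 0.3036], E[r] = -0.3780, γ^t·E[r] = -0.275562, running G = -0.244242
t=4: π = [0.4326, 0.2696, 0.2978], E[r] = -0.4043, γ^t·E[r] = -0.265248, running G = -0.509490
t=5: π = [0.4326, 0.2702, 0.2972], E[r] = -0.4062, γ^t·E[r] = -0.239836, running G = -0.749326
t=6: π = [0.4325, 0.2703, 0.2972], E[r] = -0.4057, γ^t·E[r] = -0.215594, running G = -0.964920
t=7: π = [0.4324, 0.2703, 0.2973], E[r] = -0.4055, γ^t·E[r] = -0.193929, running G = -1.158849

G = -1.1588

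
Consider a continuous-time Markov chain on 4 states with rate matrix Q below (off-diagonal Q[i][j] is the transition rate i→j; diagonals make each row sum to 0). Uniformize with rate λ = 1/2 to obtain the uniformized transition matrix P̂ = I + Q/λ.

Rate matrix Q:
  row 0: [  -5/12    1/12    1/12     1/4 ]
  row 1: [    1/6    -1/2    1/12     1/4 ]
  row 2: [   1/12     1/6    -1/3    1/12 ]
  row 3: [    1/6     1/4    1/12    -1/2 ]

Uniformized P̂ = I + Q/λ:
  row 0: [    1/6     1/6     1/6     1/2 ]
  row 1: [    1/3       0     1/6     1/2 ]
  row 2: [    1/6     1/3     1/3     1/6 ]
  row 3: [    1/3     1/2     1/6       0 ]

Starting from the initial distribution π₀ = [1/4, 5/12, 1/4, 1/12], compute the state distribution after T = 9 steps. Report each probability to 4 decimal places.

t=0: π = [0.2500, 0.4167, 0.2500, 0.0833]
t=1: π = [0.2500, 0.1667, 0.2083, 0.3750]
t=2: π = [0.2569, 0.2986, 0.2014, 0.2431]
t=3: π = [0.2569, 0.2315, 0.2002, 0.3113]
t=4: π = [0.2571, 0.2652, 0.2000, 0.2776]
t=5: π = [0.2571, 0.2483, 0.2000, 0.2945]
t=6: π = [0.2571, 0.2568, 0.2000, 0.2861]
t=7: π = [0.2571, 0.2526, 0.2000, 0.2903]
t=8: π = [0.2571, 0.2547, 0.2000, 0.2882]
t=9: π = [0.2571, 0.2536, 0.2000, 0.2892]

π = [0.2571, 0.2536, 0.2000, 0.2892]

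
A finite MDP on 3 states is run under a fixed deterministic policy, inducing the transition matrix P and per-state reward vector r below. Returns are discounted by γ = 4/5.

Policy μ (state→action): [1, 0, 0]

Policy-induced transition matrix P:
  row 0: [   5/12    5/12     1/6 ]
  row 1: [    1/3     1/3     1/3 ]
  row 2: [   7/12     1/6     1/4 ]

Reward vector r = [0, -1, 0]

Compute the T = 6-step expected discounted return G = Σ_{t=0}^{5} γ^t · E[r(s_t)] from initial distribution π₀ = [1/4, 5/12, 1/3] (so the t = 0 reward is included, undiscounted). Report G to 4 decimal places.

t=0: π = [0.2500, 0.4167, 0.3333], E[r] = -0.4167, γ^t·E[r] = -0.416667, running G = -0.416667
t=1: π = [0.4375, 0.2986, 0.2639], E[r] = -0.2986, γ^t·E[r] = -0.238889, running G = -0.655556
t=2: π = [0.4358, 0.3258, 0.2384], E[r] = -0.3258, γ^t·E[r] = -0.208519, running G = -0.864074
t=3: π = [0.4293, 0.3299, 0.2408], E[r] = -0.3299, γ^t·E[r] = -0.168914, running G = -1.032988
t=4: π = [0.4293, 0.3290, 0.2417], E[r] = -0.3290, γ^t·E[r] = -0.134744, running G = -1.167732
t=5: π = [0.4295, 0.3288, 0.2416], E[r] = -0.3288, γ^t·E[r] = -0.107749, running G = -1.275480

G = -1.2755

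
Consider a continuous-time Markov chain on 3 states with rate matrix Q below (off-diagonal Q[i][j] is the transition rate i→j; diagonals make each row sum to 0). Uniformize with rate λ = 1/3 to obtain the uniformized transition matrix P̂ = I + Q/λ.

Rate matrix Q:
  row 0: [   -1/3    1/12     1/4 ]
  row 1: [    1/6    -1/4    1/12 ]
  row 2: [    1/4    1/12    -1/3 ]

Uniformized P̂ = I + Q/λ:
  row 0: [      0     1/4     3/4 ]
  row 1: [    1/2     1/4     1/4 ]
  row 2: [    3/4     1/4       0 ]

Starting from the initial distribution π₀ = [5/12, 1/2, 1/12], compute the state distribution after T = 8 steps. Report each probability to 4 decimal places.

t=0: π = [0.4167, 0.5000, 0.0833]
t=1: π = [0.3125, 0.2500, 0.4375]
t=2: π = [0.4531, 0.2500, 0.2969]
t=3: π = [0.3477, 0.2500, 0.4023]
t=4: π = [0.4268, 0.2500, 0.3232]
t=5: π = [0.3674, 0.2500, 0.3826]
t=6: π = [0.4119, 0.2500, 0.3381]
t=7: π = [0.3786, 0.2500, 0.3714]
t=8: π = [0.4036, 0.2500, 0.3464]

π = [0.4036, 0.2500, 0.3464]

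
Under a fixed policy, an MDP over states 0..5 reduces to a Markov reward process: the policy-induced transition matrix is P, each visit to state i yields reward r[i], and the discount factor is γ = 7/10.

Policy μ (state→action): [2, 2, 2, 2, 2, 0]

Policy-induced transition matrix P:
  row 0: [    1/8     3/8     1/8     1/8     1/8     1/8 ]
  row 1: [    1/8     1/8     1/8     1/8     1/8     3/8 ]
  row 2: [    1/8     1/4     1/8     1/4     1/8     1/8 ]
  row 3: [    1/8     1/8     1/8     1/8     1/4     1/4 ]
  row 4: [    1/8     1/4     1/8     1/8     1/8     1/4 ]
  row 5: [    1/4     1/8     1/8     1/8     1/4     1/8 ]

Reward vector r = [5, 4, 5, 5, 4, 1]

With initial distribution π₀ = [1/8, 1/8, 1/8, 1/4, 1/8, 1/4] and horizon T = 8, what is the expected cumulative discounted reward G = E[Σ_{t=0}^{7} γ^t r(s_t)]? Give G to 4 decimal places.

t=0: π = [0.1250, 0.1250, 0.1250, 0.2500, 0.1250, 0.2500], E[r] = 3.7500, γ^t·E[r] = 3.750000, running G = 3.750000
t=1: π = [0.1563, 0.1875, 0.1250, 0.1406, 0.1875, 0.2031], E[r] = 3.8125, γ^t·E[r] = 2.668750, running G = 6.418750
t=2: π = [0.1504, 0.2031, 0.1250, 0.1406, 0.1680, 0.2129], E[r] = 3.7773, γ^t·E[r] = 1.850898, running G = 8.269648
t=3: π = [0.1516, 0.1992, 0.1250, 0.1406, 0.1692, 0.2144], E[r] = 3.7742, γ^t·E[r] = 1.294540, running G = 9.564189
t=4: π = [0.1518, 0.1997, 0.1250, 0.1406, 0.1694, 0.2135], E[r] = 3.7768, γ^t·E[r] = 0.906816, running G = 10.471004
t=5: π = [0.1517, 0.1997, 0.1250, 0.1406, 0.1693, 0.2137], E[r] = 3.7763, γ^t·E[r] = 0.634684, running G = 11.105689
t=6: π = [0.1517, 0.1997, 0.1250, 0.1406, 0.1693, 0.2137], E[r] = 3.7763, γ^t·E[r] = 0.444280, running G = 11.549968
t=7: π = [0.1517, 0.1997, 0.1250, 0.1406, 0.1693, 0.2137], E[r] = 3.7763, γ^t·E[r] = 0.310998, running G = 11.860966

G = 11.8610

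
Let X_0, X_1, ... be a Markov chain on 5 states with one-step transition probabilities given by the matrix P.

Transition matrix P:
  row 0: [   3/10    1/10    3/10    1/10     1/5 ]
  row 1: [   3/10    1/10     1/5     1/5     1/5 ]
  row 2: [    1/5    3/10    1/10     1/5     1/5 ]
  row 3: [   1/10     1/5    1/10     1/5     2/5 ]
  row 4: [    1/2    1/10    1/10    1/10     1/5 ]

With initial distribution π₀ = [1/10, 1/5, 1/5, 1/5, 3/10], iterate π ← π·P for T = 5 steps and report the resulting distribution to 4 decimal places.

t=0: π = [0.1000, 0.2000, 0.2000, 0.2000, 0.3000]
t=1: π = [0.3000, 0.1600, 0.1400, 0.1600, 0.2400]
t=2: π = [0.3020, 0.1440, 0.1760, 0.1460, 0.2320]
t=3: π = [0.2996, 0.1498, 0.1748, 0.1466, 0.2292]
t=4: π = [0.2990, 0.1496, 0.1749, 0.1471, 0.2293]
t=5: π = [0.2990, 0.1497, 0.1748, 0.1472, 0.2294]

π = [0.2990, 0.1497, 0.1748, 0.1472, 0.2294]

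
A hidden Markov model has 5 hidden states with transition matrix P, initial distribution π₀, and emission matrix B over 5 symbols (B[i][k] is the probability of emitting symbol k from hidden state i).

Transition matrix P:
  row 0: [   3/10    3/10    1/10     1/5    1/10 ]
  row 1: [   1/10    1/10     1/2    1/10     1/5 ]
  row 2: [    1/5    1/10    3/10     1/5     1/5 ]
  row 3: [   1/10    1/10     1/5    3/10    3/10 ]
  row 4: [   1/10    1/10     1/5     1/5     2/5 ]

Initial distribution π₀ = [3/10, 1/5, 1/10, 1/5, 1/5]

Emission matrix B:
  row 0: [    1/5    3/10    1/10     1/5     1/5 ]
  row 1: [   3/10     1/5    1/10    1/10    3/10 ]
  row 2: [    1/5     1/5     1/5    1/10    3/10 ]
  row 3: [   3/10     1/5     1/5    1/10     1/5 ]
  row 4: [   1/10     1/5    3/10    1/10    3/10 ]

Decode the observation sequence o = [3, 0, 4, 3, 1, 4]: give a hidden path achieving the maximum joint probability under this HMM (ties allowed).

path = [0, 1, 2, 0, 1, 2]

t=0: δ = [6.000e-02, 2.000e-02, 1.000e-02, 2.000e-02, 2.000e-02]  (obs o_0=3)
t=1: δ = [3.600e-03, 5.400e-03, 2.000e-03, 3.600e-03, 8.000e-04]  ψ = [0, 0, 1, 0, 4]  (obs o_1=0)
t=2: δ = [2.160e-04, 3.240e-04, 8.100e-04, 2.160e-04, 3.240e-04]  ψ = [0, 0, 1, 3, 1]  (obs o_2=4)
t=3: δ = [3.240e-05, 8.100e-06, 2.430e-05, 1.620e-05, 1.620e-05]  ψ = [2, 2, 2, 2, 2]  (obs o_3=3)
t=4: δ = [2.916e-06, 1.944e-06, 1.458e-06, 1.296e-06, 1.296e-06]  ψ = [0, 0, 2, 0, 4]  (obs o_4=1)
t=5: δ = [1.750e-07, 2.624e-07, 2.916e-07, 1.166e-07, 1.555e-07]  ψ = [0, 0, 1, 0, 4]  (obs o_5=4)
backtrack: best end state = 2; path = [0, 1, 2, 0, 1, 2]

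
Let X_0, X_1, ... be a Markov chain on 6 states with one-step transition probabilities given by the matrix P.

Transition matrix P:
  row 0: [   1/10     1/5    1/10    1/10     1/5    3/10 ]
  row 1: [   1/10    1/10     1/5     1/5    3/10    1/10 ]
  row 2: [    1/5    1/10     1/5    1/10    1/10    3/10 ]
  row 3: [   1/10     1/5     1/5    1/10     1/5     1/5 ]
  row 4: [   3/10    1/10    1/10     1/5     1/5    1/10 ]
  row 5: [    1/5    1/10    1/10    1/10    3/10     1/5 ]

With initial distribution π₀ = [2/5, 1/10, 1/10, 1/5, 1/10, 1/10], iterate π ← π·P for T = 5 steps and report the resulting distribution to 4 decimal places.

t=0: π = [0.4000, 0.1000, 0.1000, 0.2000, 0.1000, 0.1000]
t=1: π = [0.1400, 0.1600, 0.1400, 0.1200, 0.2100, 0.2300]
t=2: π = [0.1790, 0.1260, 0.1420, 0.1370, 0.2250, 0.1910]
t=3: π = [0.1783, 0.1316, 0.1405, 0.1351, 0.2175, 0.1970]
t=4: π = [0.1773, 0.1313, 0.1407, 0.1349, 0.2188, 0.1970]
t=5: π = [0.1775, 0.1312, 0.1407, 0.1350, 0.2188, 0.1968]

π = [0.1775, 0.1312, 0.1407, 0.1350, 0.2188, 0.1968]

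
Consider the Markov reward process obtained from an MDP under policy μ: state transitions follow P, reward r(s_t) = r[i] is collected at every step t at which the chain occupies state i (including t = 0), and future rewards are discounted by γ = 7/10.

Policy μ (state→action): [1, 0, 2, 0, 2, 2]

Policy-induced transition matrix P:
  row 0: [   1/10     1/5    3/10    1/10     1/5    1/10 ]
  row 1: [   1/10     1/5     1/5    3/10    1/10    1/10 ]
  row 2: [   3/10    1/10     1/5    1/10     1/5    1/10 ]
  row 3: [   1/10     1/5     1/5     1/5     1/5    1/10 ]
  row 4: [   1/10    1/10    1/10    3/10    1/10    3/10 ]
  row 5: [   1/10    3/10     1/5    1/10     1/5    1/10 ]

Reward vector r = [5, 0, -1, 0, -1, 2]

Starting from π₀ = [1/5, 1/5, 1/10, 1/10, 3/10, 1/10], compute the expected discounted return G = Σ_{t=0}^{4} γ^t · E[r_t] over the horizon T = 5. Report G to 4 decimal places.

t=0: π = [0.2000, 0.2000, 0.1000, 0.1000, 0.3000, 0.1000], E[r] = 0.8000, γ^t·E[r] = 0.800000, running G = 0.800000
t=1: π = [0.1200, 0.1700, 0.1900, 0.2100, 0.1500, 0.1600], E[r] = 0.5800, γ^t·E[r] = 0.406000, running G = 1.206000
t=2: π = [0.1380, 0.1820, 0.1970, 0.1850, 0.1680, 0.1300], E[r] = 0.5850, γ^t·E[r] = 0.286650, running G = 1.492650
t=3: π = [0.1394, 0.1765, 0.1970, 0.1885, 0.1650, 0.1336], E[r] = 0.6022, γ^t·E[r] = 0.206555, running G = 1.699205
t=4: π = [0.1394, 0.1772, 0.1974, 0.1872, 0.1659, 0.1330], E[r] = 0.5997, γ^t·E[r] = 0.143990, running G = 1.843195

G = 1.8432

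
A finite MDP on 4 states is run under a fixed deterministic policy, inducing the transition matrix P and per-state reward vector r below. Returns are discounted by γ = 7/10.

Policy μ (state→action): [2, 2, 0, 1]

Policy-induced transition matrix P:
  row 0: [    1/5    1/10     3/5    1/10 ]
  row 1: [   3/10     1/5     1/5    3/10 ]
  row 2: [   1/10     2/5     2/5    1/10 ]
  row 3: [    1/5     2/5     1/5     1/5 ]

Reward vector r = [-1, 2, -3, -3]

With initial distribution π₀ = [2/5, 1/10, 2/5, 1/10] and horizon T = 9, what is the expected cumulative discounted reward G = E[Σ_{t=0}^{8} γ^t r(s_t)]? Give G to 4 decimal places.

t=0: π = [0.4000, 0.1000, 0.4000, 0.1000], E[r] = -1.7000, γ^t·E[r] = -1.700000, running G = -1.700000
t=1: π = [0.1700, 0.2600, 0.4400, 0.1300], E[r] = -1.3600, γ^t·E[r] = -0.952000, running G = -2.652000
t=2: π = [0.1820, 0.2970, 0.3560, 0.1650], E[r] = -1.1510, γ^t·E[r] = -0.563990, running G = -3.215990
t=3: π = [0.1941, 0.2860, 0.3440, 0.1759], E[r] = -1.1818, γ^t·E[r] = -0.405357, running G = -3.621347
t=4: π = [0.1942, 0.2846, 0.3464, 0.1748], E[r] = -1.1888, γ^t·E[r] = -0.285419, running G = -3.906766
t=5: π = [0.1938, 0.2848, 0.3470, 0.1744], E[r] = -1.1882, γ^t·E[r] = -0.199708, running G = -4.106474
t=6: π = [0.1938, 0.2849, 0.3469, 0.1744], E[r] = -1.1880, γ^t·E[r] = -0.139764, running G = -4.246238
t=7: π = [0.1938, 0.2849, 0.3469, 0.1744], E[r] = -1.1880, γ^t·E[r] = -0.097835, running G = -4.344073
t=8: π = [0.1938, 0.2849, 0.3469, 0.1744], E[r] = -1.1880, γ^t·E[r] = -0.068485, running G = -4.412558

G = -4.4126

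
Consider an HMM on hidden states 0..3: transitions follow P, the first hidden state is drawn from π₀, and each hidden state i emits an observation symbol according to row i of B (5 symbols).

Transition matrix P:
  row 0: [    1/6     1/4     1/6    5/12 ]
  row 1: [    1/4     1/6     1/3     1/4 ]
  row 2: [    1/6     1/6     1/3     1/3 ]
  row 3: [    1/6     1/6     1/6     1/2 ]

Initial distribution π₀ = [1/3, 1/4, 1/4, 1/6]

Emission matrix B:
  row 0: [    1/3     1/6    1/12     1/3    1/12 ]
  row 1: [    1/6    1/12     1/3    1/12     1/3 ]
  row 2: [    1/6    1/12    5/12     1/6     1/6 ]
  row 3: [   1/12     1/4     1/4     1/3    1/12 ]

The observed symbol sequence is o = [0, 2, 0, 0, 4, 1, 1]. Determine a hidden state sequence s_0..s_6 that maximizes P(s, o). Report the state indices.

path = [0, 1, 0, 0, 1, 3, 3]

t=0: δ = [1.111e-01, 4.167e-02, 4.167e-02, 1.389e-02]  (obs o_0=0)
t=1: δ = [1.543e-03, 9.259e-03, 7.716e-03, 1.157e-02]  ψ = [0, 0, 0, 0]  (obs o_1=2)
t=2: δ = [7.716e-04, 3.215e-04, 5.144e-04, 4.823e-04]  ψ = [1, 3, 1, 3]  (obs o_2=0)
t=3: δ = [4.287e-05, 3.215e-05, 2.858e-05, 2.679e-05]  ψ = [0, 0, 2, 0]  (obs o_3=0)
t=4: δ = [6.698e-07, 3.572e-06, 1.786e-06, 1.488e-06]  ψ = [1, 0, 1, 0]  (obs o_4=4)
t=5: δ = [1.488e-07, 4.961e-08, 9.923e-08, 2.233e-07]  ψ = [1, 1, 1, 1]  (obs o_5=1)
t=6: δ = [6.202e-09, 3.101e-09, 3.101e-09, 2.791e-08]  ψ = [3, 0, 3, 3]  (obs o_6=1)
backtrack: best end state = 3; path = [0, 1, 0, 0, 1, 3, 3]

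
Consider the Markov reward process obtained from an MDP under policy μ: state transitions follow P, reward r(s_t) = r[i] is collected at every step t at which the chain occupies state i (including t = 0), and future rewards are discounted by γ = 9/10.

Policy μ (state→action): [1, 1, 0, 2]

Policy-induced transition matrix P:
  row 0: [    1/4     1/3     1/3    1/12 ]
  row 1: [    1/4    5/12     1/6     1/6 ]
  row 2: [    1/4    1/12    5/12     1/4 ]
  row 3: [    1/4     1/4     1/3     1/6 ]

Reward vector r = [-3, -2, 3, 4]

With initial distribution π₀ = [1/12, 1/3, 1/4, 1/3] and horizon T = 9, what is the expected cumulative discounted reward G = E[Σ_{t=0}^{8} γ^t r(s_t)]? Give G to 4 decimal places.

G = 2.9698

t=0: π = [0.0833, 0.3333, 0.2500, 0.3333], E[r] = 1.1667, γ^t·E[r] = 1.166667, running G = 1.166667
t=1: π = [0.2500, 0.2708, 0.2986, 0.1806], E[r] = 0.3264, γ^t·E[r] = 0.293750, running G = 1.460417
t=2: π = [0.2500, 0.2662, 0.3131, 0.1707], E[r] = 0.3397, γ^t·E[r] = 0.275156, running G = 1.735573
t=3: π = [0.2500, 0.2630, 0.3151, 0.1719], E[r] = 0.3568, γ^t·E[r] = 0.260121, running G = 1.995694
t=4: π = [0.2500, 0.2622, 0.3158, 0.1721], E[r] = 0.3613, γ^t·E[r] = 0.237038, running G = 2.232732
t=5: π = [0.2500, 0.2619, 0.3160, 0.1721], E[r] = 0.3626, γ^t·E[r] = 0.214134, running G = 2.446866
t=6: π = [0.2500, 0.2618, 0.3160, 0.1722], E[r] = 0.3630, γ^t·E[r] = 0.192934, running G = 2.639800
t=7: π = [0.2500, 0.2618, 0.3160, 0.1722], E[r] = 0.3632, γ^t·E[r] = 0.173697, running G = 2.813497
t=8: π = [0.2500, 0.2618, 0.3160, 0.1722], E[r] = 0.3632, γ^t·E[r] = 0.156343, running G = 2.969840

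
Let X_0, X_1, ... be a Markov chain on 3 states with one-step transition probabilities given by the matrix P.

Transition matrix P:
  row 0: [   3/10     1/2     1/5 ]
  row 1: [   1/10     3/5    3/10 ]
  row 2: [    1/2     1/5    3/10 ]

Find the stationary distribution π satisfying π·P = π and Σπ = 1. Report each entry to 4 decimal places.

π = [0.2619, 0.4643, 0.2738]

Balance equations π_j = Σ_i π_i·P[i][j]:
  π_0 = 3/10·π_0 + 1/10·π_1 + 1/2·π_2
  π_1 = 1/2·π_0 + 3/5·π_1 + 1/5·π_2
  normalize: π_0 + π_1 + π_2 = 1
Solving the linear system gives exactly π = [11/42, 13/28, 23/84].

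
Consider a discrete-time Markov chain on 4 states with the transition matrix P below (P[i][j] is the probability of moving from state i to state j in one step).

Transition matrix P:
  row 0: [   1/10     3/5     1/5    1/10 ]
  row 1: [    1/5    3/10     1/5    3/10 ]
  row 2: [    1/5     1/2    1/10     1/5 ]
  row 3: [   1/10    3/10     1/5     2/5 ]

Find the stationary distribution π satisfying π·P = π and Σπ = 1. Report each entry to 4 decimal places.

Balance equations π_j = Σ_i π_i·P[i][j]:
  π_0 = 1/10·π_0 + 1/5·π_1 + 1/5·π_2 + 1/10·π_3
  π_1 = 3/5·π_0 + 3/10·π_1 + 1/2·π_2 + 3/10·π_3
  π_2 = 1/5·π_0 + 1/5·π_1 + 1/10·π_2 + 1/5·π_3
  normalize: π_0 + π_1 + π_2 + π_3 = 1
Solving the linear system gives exactly π = [167/1067, 409/1067, 2/11, 27/97].

π = [0.1565, 0.3833, 0.1818, 0.2784]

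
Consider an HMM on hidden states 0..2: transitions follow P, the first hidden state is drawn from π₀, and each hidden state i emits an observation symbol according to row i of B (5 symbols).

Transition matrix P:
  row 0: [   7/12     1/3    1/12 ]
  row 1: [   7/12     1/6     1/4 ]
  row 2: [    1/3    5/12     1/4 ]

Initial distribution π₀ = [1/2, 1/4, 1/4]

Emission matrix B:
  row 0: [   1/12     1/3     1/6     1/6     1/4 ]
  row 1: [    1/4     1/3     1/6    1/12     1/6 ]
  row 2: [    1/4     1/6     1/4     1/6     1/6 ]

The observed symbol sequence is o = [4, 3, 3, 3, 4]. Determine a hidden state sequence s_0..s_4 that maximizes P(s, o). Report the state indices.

t=0: δ = [1.250e-01, 4.167e-02, 4.167e-02]  (obs o_0=4)
t=1: δ = [1.215e-02, 3.472e-03, 1.736e-03]  ψ = [0, 0, 0]  (obs o_1=3)
t=2: δ = [1.182e-03, 3.376e-04, 1.688e-04]  ψ = [0, 0, 0]  (obs o_2=3)
t=3: δ = [1.149e-04, 3.282e-05, 1.641e-05]  ψ = [0, 0, 0]  (obs o_3=3)
t=4: δ = [1.675e-05, 6.382e-06, 1.595e-06]  ψ = [0, 0, 0]  (obs o_4=4)
backtrack: best end state = 0; path = [0, 0, 0, 0, 0]

path = [0, 0, 0, 0, 0]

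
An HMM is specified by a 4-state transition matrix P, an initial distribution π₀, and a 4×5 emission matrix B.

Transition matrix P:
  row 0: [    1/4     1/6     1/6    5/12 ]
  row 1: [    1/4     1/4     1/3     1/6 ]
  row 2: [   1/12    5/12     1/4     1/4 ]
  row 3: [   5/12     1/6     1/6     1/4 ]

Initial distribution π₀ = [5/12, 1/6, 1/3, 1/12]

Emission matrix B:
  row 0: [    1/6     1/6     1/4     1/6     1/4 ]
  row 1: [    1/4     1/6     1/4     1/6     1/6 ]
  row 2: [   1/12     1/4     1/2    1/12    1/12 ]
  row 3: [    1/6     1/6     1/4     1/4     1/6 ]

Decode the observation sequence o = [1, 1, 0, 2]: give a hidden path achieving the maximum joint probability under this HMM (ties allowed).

t=0: δ = [6.944e-02, 2.778e-02, 8.333e-02, 1.389e-02]  (obs o_0=1)
t=1: δ = [2.894e-03, 5.787e-03, 5.208e-03, 4.823e-03]  ψ = [0, 2, 2, 0]  (obs o_1=1)
t=2: δ = [3.349e-04, 5.425e-04, 1.608e-04, 2.170e-04]  ψ = [3, 2, 1, 2]  (obs o_2=0)
t=3: δ = [3.391e-05, 3.391e-05, 9.042e-05, 3.489e-05]  ψ = [1, 1, 1, 0]  (obs o_3=2)
backtrack: best end state = 2; path = [2, 2, 1, 2]

path = [2, 2, 1, 2]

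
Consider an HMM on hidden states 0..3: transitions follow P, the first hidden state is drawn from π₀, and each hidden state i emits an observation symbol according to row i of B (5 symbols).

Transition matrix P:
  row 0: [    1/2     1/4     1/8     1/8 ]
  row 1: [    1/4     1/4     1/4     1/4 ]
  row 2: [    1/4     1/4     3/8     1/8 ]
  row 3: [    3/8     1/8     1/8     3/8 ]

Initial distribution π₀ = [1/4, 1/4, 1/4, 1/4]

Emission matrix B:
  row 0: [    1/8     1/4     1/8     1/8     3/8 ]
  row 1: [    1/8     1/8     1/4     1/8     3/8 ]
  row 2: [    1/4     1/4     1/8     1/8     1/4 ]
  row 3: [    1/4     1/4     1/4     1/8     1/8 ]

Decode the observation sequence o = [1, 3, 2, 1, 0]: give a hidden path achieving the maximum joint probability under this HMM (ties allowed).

path = [3, 3, 3, 3, 3]

t=0: δ = [6.250e-02, 3.125e-02, 6.250e-02, 6.250e-02]  (obs o_0=1)
t=1: δ = [3.906e-03, 1.953e-03, 2.930e-03, 2.930e-03]  ψ = [0, 0, 2, 3]  (obs o_1=3)
t=2: δ = [2.441e-04, 2.441e-04, 1.373e-04, 2.747e-04]  ψ = [0, 0, 2, 3]  (obs o_2=2)
t=3: δ = [3.052e-05, 7.629e-06, 1.526e-05, 2.575e-05]  ψ = [0, 0, 1, 3]  (obs o_3=1)
t=4: δ = [1.907e-06, 9.537e-07, 1.431e-06, 2.414e-06]  ψ = [0, 0, 2, 3]  (obs o_4=0)
backtrack: best end state = 3; path = [3, 3, 3, 3, 3]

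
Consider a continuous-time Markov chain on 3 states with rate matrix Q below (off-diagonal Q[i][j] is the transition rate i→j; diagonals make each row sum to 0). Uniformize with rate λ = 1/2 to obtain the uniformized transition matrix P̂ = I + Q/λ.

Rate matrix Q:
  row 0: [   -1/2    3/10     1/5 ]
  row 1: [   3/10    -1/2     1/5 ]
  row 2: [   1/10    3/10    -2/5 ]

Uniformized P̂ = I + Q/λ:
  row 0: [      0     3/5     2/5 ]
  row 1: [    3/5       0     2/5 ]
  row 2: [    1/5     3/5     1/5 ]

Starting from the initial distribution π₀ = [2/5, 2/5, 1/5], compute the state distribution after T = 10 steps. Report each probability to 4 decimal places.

t=0: π = [0.4000, 0.4000, 0.2000]
t=1: π = [0.2800, 0.3600, 0.3600]
t=2: π = [0.2880, 0.3840, 0.3280]
t=3: π = [0.2960, 0.3696, 0.3344]
t=4: π = [0.2886, 0.3782, 0.3331]
t=5: π = [0.2936, 0.3731, 0.3334]
t=6: π = [0.2905, 0.3762, 0.3333]
t=7: π = [0.2924, 0.3743, 0.3333]
t=8: π = [0.2912, 0.3754, 0.3333]
t=9: π = [0.2919, 0.3747, 0.3333]
t=10: π = [0.2915, 0.3752, 0.3333]

π = [0.2915, 0.3752, 0.3333]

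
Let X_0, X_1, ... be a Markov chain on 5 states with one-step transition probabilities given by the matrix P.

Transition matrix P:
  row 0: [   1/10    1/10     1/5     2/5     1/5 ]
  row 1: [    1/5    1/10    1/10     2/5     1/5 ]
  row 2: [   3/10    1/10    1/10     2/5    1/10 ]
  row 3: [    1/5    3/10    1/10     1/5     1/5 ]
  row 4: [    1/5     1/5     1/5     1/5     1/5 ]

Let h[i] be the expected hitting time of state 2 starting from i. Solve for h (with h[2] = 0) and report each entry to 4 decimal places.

h = [6.5789, 7.2368, 0.0000, 7.2368, 6.5132]

First-step conditioning: h[2] = 0; for i ≠ 2, h[i] = 1 + Σ_k P[i][k]·h[k].
  h[0] = 1 + 1/10·h[0] + 1/10·h[1] + 2/5·h[3] + 1/5·h[4]
  h[1] = 1 + 1/5·h[0] + 1/10·h[1] + 2/5·h[3] + 1/5·h[4]
  h[3] = 1 + 1/5·h[0] + 3/10·h[1] + 1/5·h[3] + 1/5·h[4]
  h[4] = 1 + 1/5·h[0] + 1/5·h[1] + 1/5·h[3] + 1/5·h[4]
Solving the 4×4 linear system over states ≠ 2 gives exactly h = [125/19, 275/38, 0, 275/38, 495/76] (h[2] = 0 is the target).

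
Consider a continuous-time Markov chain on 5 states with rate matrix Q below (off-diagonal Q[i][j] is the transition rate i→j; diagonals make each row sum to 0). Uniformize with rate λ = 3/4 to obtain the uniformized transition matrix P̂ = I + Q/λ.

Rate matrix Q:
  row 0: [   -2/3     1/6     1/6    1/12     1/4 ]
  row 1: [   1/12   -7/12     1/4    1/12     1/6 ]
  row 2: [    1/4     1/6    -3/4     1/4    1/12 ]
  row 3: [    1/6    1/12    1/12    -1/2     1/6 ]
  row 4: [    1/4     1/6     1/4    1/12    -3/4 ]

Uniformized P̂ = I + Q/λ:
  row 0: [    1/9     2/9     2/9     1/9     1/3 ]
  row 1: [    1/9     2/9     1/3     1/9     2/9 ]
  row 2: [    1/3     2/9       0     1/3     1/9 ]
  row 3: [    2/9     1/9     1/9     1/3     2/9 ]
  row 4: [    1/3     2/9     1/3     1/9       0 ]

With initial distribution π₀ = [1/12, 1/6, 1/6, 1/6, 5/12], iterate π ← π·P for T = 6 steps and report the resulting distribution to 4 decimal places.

t=0: π = [0.0833, 0.1667, 0.1667, 0.1667, 0.4167]
t=1: π = [0.2593, 0.2037, 0.2315, 0.1852, 0.1204]
t=2: π = [0.2099, 0.2016, 0.1862, 0.2037, 0.1986]
t=3: π = [0.2193, 0.1996, 0.2027, 0.1978, 0.1807]
t=4: π = [0.2183, 0.2002, 0.1975, 0.2001, 0.1839]
t=5: π = [0.2181, 0.2000, 0.1988, 0.1995, 0.1837]
t=6: π = [0.2183, 0.2001, 0.1985, 0.1996, 0.1836]

π = [0.2183, 0.2001, 0.1985, 0.1996, 0.1836]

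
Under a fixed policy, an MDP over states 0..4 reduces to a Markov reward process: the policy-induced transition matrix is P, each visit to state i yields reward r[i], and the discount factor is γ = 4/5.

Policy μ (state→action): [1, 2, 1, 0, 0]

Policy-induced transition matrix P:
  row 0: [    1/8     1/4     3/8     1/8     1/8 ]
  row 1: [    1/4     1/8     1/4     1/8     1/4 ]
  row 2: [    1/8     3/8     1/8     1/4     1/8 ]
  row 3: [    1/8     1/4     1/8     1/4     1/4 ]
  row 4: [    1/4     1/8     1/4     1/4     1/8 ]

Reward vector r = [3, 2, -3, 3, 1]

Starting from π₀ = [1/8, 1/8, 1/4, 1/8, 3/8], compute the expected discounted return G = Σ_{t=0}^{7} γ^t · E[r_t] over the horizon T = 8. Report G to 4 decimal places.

t=0: π = [0.1250, 0.1250, 0.2500, 0.1250, 0.3750], E[r] = 0.6250, γ^t·E[r] = 0.625000, running G = 0.625000
t=1: π = [0.1875, 0.2188, 0.2188, 0.2188, 0.1563], E[r] = 1.1563, γ^t·E[r] = 0.925000, running G = 1.550000
t=2: π = [0.1719, 0.2305, 0.2188, 0.1992, 0.1797], E[r] = 1.0977, γ^t·E[r] = 0.702500, running G = 2.252500
t=3: π = [0.1763, 0.2261, 0.2192, 0.1997, 0.1787], E[r] = 1.1011, γ^t·E[r] = 0.563750, running G = 2.816250
t=4: π = [0.1756, 0.2268, 0.2197, 0.1997, 0.1782], E[r] = 1.0988, γ^t·E[r] = 0.450050, running G = 3.266300
t=5: π = [0.1756, 0.2268, 0.2195, 0.1997, 0.1783], E[r] = 1.0994, γ^t·E[r] = 0.360243, running G = 3.626543
t=6: π = [0.1756, 0.2268, 0.2196, 0.1997, 0.1783], E[r] = 1.0993, γ^t·E[r] = 0.288167, running G = 3.914709
t=7: π = [0.1756, 0.2268, 0.2196, 0.1997, 0.1783], E[r] = 1.0993, γ^t·E[r] = 0.230534, running G = 4.145243

G = 4.1452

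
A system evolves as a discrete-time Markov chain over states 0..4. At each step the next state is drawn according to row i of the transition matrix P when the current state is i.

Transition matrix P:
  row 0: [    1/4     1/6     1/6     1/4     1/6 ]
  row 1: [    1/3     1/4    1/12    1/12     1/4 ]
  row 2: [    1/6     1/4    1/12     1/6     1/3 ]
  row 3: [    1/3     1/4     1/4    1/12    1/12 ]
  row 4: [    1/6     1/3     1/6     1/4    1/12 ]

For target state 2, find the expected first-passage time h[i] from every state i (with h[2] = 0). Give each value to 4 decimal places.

h = [6.1384, 6.7781, 0.0000, 5.7386, 6.2368]

First-step conditioning: h[2] = 0; for i ≠ 2, h[i] = 1 + Σ_k P[i][k]·h[k].
  h[0] = 1 + 1/4·h[0] + 1/6·h[1] + 1/4·h[3] + 1/6·h[4]
  h[1] = 1 + 1/3·h[0] + 1/4·h[1] + 1/12·h[3] + 1/4·h[4]
  h[3] = 1 + 1/3·h[0] + 1/4·h[1] + 1/12·h[3] + 1/12·h[4]
  h[4] = 1 + 1/6·h[0] + 1/3·h[1] + 1/4·h[3] + 1/12·h[4]
Solving the 4×4 linear system over states ≠ 2 gives exactly h = [11976/1951, 13224/1951, 0, 11196/1951, 12168/1951] (h[2] = 0 is the target).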